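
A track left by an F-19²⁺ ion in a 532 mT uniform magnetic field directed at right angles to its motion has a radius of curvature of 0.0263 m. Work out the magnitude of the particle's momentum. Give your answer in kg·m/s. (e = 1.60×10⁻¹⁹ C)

Since qvB = mv²/r, the momentum p = mv = qBr.
p = (2×1.60×10^-19)(0.532)(0.0263) = 4.48×10^-21 kg·m/s.

p ≈ 4.48×10^-21 kg·m/s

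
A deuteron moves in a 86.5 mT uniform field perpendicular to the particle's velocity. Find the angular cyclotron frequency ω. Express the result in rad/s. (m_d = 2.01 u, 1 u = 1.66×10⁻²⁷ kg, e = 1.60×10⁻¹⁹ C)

ω = qB/m = (1×1.60×10^-19)(0.0865) / (3.34×10^-27) = 4.15×10^6 rad/s.

ω ≈ 4.15×10^6 rad/s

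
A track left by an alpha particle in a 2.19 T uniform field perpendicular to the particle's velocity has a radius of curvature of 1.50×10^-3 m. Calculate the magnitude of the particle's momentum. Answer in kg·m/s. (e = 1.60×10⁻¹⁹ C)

Since qvB = mv²/r, the momentum p = mv = qBr.
p = (2×1.60×10^-19)(2.19)(1.50×10^-3) = 1.05×10^-21 kg·m/s.

p ≈ 1.05×10^-21 kg·m/s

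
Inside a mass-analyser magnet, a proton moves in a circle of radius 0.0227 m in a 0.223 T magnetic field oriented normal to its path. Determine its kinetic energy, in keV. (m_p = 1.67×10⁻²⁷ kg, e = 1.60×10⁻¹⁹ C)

v = qBr/m = (1×1.60×10^-19)(0.223)(0.0227) / (1.67×10^-27) = 4.85×10^5 m/s.
K = ½mv² = 0.5·(1.67×10^-27)·(4.85×10^5)² = 1.96×10^-16 J = 1.23 keV.

K ≈ 1.23 keV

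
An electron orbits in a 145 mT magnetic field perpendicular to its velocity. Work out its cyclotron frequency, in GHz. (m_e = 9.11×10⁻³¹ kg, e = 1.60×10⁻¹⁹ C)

f ≈ 4.05 GHz

f = qB/(2πm) = (1×1.60×10^-19)(0.145) / [2π(9.11×10^-31)] = 4.05×10^9 Hz.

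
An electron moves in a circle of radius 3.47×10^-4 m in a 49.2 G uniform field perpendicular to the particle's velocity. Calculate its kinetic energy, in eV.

v = qBr/m = (1×1.60×10^-19)(4.92×10^-3)(3.47×10^-4) / (9.11×10^-31) = 3.00×10^5 m/s.
K = ½mv² = 0.5·(9.11×10^-31)·(3.00×10^5)² = 4.10×10^-20 J = 0.256 eV.

K ≈ 0.256 eV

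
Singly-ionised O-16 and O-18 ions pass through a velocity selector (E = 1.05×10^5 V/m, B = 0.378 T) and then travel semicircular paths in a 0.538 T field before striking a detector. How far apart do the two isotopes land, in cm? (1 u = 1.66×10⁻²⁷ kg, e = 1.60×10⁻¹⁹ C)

Both emerge at v = E/B₁ = 2.78×10^5 m/s.
r = mv/(qB₂), so r₁ = 0.0857 m and r₂ = 0.0964 m, giving Δr = 0.0107 m.
After a semicircle each ion lands a diameter 2r from the entry slit, so the separation is 2Δr = 0.0214 m.

Δd ≈ 2.14 cm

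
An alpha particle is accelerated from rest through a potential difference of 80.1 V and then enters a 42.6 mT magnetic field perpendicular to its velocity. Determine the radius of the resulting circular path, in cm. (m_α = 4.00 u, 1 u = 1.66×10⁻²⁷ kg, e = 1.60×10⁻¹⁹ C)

r ≈ 4.28 cm

The kinetic energy gained is K = qV = (2×1.60×10^-19)(80.1) = 2.56×10^-17 J.
v = √(2K/m) = 8.79×10^4 m/s.
r = mv/(qB) = (6.64×10^-27)(8.79×10^4) / [(2×1.60×10^-19)(0.0426)] = 0.0428 m.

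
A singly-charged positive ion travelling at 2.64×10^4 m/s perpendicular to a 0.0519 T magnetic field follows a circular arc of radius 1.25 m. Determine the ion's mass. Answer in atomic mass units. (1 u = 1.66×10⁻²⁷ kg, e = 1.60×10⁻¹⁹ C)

qvB = mv²/r ⇒ m = qBr/v.
m = (1×1.60×10^-19)(0.0519)(1.25) / (2.64×10^4) = 3.93×10^-25 kg = 237 u.

m ≈ 237 u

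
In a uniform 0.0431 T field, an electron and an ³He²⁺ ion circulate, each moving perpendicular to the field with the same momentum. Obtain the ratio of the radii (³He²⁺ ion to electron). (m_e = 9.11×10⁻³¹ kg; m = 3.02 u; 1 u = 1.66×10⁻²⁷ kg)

ratio ≈ 0.500

r = p/(qB) ⇒ at equal p, r ∝ 1/q.
r_{³He²⁺ ion}/r_{electron} = 0.500.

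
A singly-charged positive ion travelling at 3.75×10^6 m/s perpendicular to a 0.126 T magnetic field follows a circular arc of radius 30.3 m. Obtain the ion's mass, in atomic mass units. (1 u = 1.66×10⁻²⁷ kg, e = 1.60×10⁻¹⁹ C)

m ≈ 98.1 u

qvB = mv²/r ⇒ m = qBr/v.
m = (1×1.60×10^-19)(0.126)(30.3) / (3.75×10^6) = 1.63×10^-25 kg = 98.1 u.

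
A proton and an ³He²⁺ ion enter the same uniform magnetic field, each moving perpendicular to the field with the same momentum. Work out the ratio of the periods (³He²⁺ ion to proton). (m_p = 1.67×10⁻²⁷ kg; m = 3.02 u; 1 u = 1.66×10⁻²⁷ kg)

T = 2πm/(qB) is independent of speed, so T₂/T₁ = (m₂/q₂)/(m₁/q₁).
T_{³He²⁺ ion}/T_{proton} = (5.01×10^-27/2e) / (1.67×10^-27/1e) = 1.50.

ratio ≈ 1.50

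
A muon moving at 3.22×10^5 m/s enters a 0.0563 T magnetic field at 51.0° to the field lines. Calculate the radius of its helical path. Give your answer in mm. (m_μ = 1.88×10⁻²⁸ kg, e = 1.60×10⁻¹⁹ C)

Only the perpendicular component v⊥ = v sin51.0° = 2.50×10^5 m/s is bent by the field.
r = m v⊥ /(qB) = (1.88×10^-28)(2.50×10^5) / [(1×1.60×10^-19)(0.0563)] = 5.22×10^-3 m.

r ≈ 5.22 mm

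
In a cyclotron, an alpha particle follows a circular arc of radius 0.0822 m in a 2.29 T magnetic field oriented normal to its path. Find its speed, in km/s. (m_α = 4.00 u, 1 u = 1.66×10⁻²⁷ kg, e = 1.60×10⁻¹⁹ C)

From qvB = mv²/r, v = qBr/m.
v = (2×1.60×10^-19)(2.29)(0.0822) / (6.64×10^-27) = 9.07×10^6 m/s.

v ≈ 9070 km/s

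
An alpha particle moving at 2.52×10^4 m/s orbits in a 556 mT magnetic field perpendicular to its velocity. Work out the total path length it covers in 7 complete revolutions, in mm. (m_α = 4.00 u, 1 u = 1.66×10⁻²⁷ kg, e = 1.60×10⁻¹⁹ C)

r = mv/(qB) = 9.40×10^-4 m, so one revolution covers 2πr = 5.91×10^-3 m.
In 7 revolutions: L = 7·2πr = 0.0414 m.

L ≈ 41.4 mm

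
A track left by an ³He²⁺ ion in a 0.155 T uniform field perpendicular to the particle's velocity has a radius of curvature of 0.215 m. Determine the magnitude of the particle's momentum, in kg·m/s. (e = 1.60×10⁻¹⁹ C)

Since qvB = mv²/r, the momentum p = mv = qBr.
p = (2×1.60×10^-19)(0.155)(0.215) = 1.07×10^-20 kg·m/s.

p ≈ 1.07×10^-20 kg·m/s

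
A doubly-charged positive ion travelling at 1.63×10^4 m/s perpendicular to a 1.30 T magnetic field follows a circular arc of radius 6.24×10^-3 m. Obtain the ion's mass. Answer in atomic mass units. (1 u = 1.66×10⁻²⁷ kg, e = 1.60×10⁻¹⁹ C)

qvB = mv²/r ⇒ m = qBr/v.
m = (2×1.60×10^-19)(1.30)(6.24×10^-3) / (1.63×10^4) = 1.59×10^-25 kg = 95.9 u.

m ≈ 95.9 u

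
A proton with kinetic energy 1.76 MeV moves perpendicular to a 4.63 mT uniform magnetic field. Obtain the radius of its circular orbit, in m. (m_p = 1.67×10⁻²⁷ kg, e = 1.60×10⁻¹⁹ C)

r ≈ 41.4 m

Convert the energy: K = 1.76 MeV = 2.82×10^-13 J.
v = √(2K/m) = √(2·2.82×10^-13/1.67×10^-27) = 1.84×10^7 m/s.
r = mv/(qB) = (1.67×10^-27)(1.84×10^7) / [(1×1.60×10^-19)(4.63×10^-3)] = 41.4 m.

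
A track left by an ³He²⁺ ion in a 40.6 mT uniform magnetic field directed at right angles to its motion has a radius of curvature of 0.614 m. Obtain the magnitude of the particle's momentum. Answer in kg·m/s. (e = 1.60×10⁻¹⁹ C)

Since qvB = mv²/r, the momentum p = mv = qBr.
p = (2×1.60×10^-19)(0.0406)(0.614) = 7.98×10^-21 kg·m/s.

p ≈ 7.98×10^-21 kg·m/s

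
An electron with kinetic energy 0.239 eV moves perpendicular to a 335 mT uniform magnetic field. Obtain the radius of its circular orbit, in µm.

Convert the energy: K = 0.239 eV = 3.82×10^-20 J.
v = √(2K/m) = √(2·3.82×10^-20/9.11×10^-31) = 2.90×10^5 m/s.
r = mv/(qB) = (9.11×10^-31)(2.90×10^5) / [(1×1.60×10^-19)(0.335)] = 4.92×10^-6 m.

r ≈ 4.92 µm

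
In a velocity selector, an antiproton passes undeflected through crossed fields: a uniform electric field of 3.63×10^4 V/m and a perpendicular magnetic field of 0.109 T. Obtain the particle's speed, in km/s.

For zero net force, qE = qvB, so v = E/B.
v = (3.63×10^4) / (0.109) = 3.33×10^5 m/s.

v ≈ 333 km/s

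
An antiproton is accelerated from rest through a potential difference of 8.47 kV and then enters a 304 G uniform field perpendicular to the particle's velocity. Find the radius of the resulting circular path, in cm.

r ≈ 43.7 cm

The kinetic energy gained is K = qV = (1×1.60×10^-19)(8470) = 1.36×10^-15 J.
v = √(2K/m) = 1.27×10^6 m/s.
r = mv/(qB) = (1.67×10^-27)(1.27×10^6) / [(1×1.60×10^-19)(0.0304)] = 0.437 m.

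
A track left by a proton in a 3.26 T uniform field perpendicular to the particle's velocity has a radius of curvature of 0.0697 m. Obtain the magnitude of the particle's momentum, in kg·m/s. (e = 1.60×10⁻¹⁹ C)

Since qvB = mv²/r, the momentum p = mv = qBr.
p = (1×1.60×10^-19)(3.26)(0.0697) = 3.64×10^-20 kg·m/s.

p ≈ 3.64×10^-20 kg·m/s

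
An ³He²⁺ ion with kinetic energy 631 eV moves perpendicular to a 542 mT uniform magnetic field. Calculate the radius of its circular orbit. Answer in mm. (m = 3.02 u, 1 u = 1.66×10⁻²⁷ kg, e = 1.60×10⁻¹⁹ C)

Convert the energy: K = 631 eV = 1.01×10^-16 J.
v = √(2K/m) = √(2·1.01×10^-16/5.01×10^-27) = 2.01×10^5 m/s.
r = mv/(qB) = (5.01×10^-27)(2.01×10^5) / [(2×1.60×10^-19)(0.542)] = 5.80×10^-3 m.

r ≈ 5.80 mm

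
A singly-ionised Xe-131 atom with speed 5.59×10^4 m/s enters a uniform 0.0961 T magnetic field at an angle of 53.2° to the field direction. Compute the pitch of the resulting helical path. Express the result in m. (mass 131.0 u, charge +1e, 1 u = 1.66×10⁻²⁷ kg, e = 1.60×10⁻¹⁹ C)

The velocity component along B is v∥ = v cos53.2° = 3.35×10^4 m/s.
The cyclotron period T = 2πm/(qB) = 8.89×10^-5 s is set by m, q, B alone.
Pitch = v∥·T = (3.35×10^4)(8.89×10^-5) = 2.98 m.

pitch ≈ 2.98 m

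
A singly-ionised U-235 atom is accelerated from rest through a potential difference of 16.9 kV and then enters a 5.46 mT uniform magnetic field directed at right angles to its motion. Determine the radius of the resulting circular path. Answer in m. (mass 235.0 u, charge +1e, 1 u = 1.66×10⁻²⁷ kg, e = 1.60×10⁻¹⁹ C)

r ≈ 52.6 m

The kinetic energy gained is K = qV = (1×1.60×10^-19)(1.69×10^4) = 2.70×10^-15 J.
v = √(2K/m) = 1.18×10^5 m/s.
r = mv/(qB) = (3.90×10^-25)(1.18×10^5) / [(1×1.60×10^-19)(5.46×10^-3)] = 52.6 m.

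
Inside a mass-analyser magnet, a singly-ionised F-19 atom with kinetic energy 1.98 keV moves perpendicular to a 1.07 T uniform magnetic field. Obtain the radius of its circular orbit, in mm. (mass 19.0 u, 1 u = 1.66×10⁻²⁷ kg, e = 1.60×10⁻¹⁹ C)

Convert the energy: K = 1.98 keV = 3.17×10^-16 J.
v = √(2K/m) = √(2·3.17×10^-16/3.15×10^-26) = 1.42×10^5 m/s.
r = mv/(qB) = (3.15×10^-26)(1.42×10^5) / [(1×1.60×10^-19)(1.07)] = 0.0261 m.

r ≈ 26.1 mm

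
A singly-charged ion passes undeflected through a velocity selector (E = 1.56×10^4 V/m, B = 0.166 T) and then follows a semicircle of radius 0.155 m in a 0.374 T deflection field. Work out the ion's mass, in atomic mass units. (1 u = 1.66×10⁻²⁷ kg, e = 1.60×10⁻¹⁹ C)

m ≈ 59.5 u

v = E/B₁ = 9.40×10^4 m/s.
From r = mv/(qB₂), m = qB₂r/v = (1×1.60×10^-19)(0.374)(0.155) / (9.40×10^4) = 9.87×10^-26 kg.
In atomic mass units: m = 9.87×10^-26 / 1.66×10^-27 = 59.5 u.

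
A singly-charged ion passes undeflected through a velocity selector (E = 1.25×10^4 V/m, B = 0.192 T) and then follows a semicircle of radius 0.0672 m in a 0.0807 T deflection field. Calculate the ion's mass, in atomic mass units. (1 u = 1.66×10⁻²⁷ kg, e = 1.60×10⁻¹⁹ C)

v = E/B₁ = 6.51×10^4 m/s.
From r = mv/(qB₂), m = qB₂r/v = (1×1.60×10^-19)(0.0807)(0.0672) / (6.51×10^4) = 1.33×10^-26 kg.
In atomic mass units: m = 1.33×10^-26 / 1.66×10^-27 = 8.03 u.

m ≈ 8.03 u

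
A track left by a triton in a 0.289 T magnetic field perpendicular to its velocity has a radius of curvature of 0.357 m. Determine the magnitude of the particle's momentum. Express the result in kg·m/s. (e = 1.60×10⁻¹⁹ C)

Since qvB = mv²/r, the momentum p = mv = qBr.
p = (1×1.60×10^-19)(0.289)(0.357) = 1.65×10^-20 kg·m/s.

p ≈ 1.65×10^-20 kg·m/s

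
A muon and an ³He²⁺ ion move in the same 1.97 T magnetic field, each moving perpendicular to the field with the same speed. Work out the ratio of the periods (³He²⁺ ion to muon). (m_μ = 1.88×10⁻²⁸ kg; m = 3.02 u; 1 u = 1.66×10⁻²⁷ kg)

ratio ≈ 13.3

T = 2πm/(qB) is independent of speed, so T₂/T₁ = (m₂/q₂)/(m₁/q₁).
T_{³He²⁺ ion}/T_{muon} = (5.01×10^-27/2e) / (1.88×10^-28/1e) = 13.3.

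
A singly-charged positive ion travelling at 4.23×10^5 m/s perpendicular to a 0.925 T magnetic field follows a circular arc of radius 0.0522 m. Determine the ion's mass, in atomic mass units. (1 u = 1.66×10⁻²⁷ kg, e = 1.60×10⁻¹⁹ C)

qvB = mv²/r ⇒ m = qBr/v.
m = (1×1.60×10^-19)(0.925)(0.0522) / (4.23×10^5) = 1.83×10^-26 kg = 11.0 u.

m ≈ 11.0 u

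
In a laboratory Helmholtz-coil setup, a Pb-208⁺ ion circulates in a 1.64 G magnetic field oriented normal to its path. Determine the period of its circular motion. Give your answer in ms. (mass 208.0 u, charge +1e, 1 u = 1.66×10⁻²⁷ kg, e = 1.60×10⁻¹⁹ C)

T ≈ 82.7 ms

The cyclotron period is independent of speed: T = 2πm/(qB).
T = 2π(3.45×10^-25) / [(1×1.60×10^-19)(1.64×10^-4)] = 0.0827 s.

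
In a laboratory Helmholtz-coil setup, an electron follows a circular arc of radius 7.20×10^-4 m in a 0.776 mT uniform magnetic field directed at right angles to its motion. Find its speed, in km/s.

v ≈ 98.1 km/s

From qvB = mv²/r, v = qBr/m.
v = (1×1.60×10^-19)(7.76×10^-4)(7.20×10^-4) / (9.11×10^-31) = 9.81×10^4 m/s.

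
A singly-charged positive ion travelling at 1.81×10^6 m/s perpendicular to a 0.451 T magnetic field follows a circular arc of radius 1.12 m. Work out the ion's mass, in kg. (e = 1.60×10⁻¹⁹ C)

m ≈ 4.47×10^-26 kg

qvB = mv²/r ⇒ m = qBr/v.
m = (1×1.60×10^-19)(0.451)(1.12) / (1.81×10^6) = 4.47×10^-26 kg.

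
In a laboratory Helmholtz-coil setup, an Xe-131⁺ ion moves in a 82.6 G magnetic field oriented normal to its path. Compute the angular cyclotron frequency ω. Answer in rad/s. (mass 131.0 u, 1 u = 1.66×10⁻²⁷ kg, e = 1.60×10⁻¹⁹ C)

ω = qB/m = (1×1.60×10^-19)(8.26×10^-3) / (2.17×10^-25) = 6080 rad/s.

ω ≈ 6080 rad/s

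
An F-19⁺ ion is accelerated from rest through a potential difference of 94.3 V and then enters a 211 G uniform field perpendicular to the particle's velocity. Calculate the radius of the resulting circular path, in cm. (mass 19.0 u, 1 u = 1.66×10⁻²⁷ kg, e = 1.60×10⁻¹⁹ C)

The kinetic energy gained is K = qV = (1×1.60×10^-19)(94.3) = 1.51×10^-17 J.
v = √(2K/m) = 3.09×10^4 m/s.
r = mv/(qB) = (3.15×10^-26)(3.09×10^4) / [(1×1.60×10^-19)(0.0211)] = 0.289 m.

r ≈ 28.9 cm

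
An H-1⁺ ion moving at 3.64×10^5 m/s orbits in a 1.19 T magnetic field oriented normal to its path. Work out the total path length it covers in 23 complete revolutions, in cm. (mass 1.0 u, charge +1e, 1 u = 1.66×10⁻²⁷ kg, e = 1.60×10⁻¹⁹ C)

L ≈ 45.9 cm

r = mv/(qB) = 3.17×10^-3 m, so one revolution covers 2πr = 0.0199 m.
In 23 revolutions: L = 23·2πr = 0.459 m.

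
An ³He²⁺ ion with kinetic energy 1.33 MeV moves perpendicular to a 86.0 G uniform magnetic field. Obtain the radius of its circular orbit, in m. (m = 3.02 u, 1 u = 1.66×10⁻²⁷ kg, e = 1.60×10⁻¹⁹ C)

r ≈ 16.8 m

Convert the energy: K = 1.33 MeV = 2.13×10^-13 J.
v = √(2K/m) = √(2·2.13×10^-13/5.01×10^-27) = 9.21×10^6 m/s.
r = mv/(qB) = (5.01×10^-27)(9.21×10^6) / [(2×1.60×10^-19)(8.60×10^-3)] = 16.8 m.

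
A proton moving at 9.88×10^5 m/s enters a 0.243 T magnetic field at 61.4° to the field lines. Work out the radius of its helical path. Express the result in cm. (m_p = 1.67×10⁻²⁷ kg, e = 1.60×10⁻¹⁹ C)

r ≈ 3.73 cm

Only the perpendicular component v⊥ = v sin61.4° = 8.67×10^5 m/s is bent by the field.
r = m v⊥ /(qB) = (1.67×10^-27)(8.67×10^5) / [(1×1.60×10^-19)(0.243)] = 0.0373 m.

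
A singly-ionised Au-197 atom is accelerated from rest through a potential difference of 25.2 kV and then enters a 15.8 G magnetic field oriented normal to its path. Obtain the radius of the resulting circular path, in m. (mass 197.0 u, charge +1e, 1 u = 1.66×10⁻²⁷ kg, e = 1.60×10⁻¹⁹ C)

r ≈ 203 m

The kinetic energy gained is K = qV = (1×1.60×10^-19)(2.52×10^4) = 4.03×10^-15 J.
v = √(2K/m) = 1.57×10^5 m/s.
r = mv/(qB) = (3.27×10^-25)(1.57×10^5) / [(1×1.60×10^-19)(1.58×10^-3)] = 203 m.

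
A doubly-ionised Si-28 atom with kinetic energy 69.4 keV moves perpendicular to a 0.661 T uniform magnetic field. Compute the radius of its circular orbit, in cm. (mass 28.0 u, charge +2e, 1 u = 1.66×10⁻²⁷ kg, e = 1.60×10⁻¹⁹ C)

Convert the energy: K = 69.4 keV = 1.11×10^-14 J.
v = √(2K/m) = √(2·1.11×10^-14/4.65×10^-26) = 6.91×10^5 m/s.
r = mv/(qB) = (4.65×10^-26)(6.91×10^5) / [(2×1.60×10^-19)(0.661)] = 0.152 m.

r ≈ 15.2 cm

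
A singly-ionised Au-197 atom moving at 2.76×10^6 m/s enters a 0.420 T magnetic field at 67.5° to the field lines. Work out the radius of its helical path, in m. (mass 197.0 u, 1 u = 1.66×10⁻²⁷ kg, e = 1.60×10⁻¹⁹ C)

Only the perpendicular component v⊥ = v sin67.5° = 2.55×10^6 m/s is bent by the field.
r = m v⊥ /(qB) = (3.27×10^-25)(2.55×10^6) / [(1×1.60×10^-19)(0.420)] = 12.4 m.

r ≈ 12.4 m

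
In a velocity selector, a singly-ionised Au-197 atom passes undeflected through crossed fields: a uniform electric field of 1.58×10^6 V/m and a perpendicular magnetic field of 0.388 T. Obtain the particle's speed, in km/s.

For zero net force, qE = qvB, so v = E/B.
v = (1.58×10^6) / (0.388) = 4.07×10^6 m/s.

v ≈ 4070 km/s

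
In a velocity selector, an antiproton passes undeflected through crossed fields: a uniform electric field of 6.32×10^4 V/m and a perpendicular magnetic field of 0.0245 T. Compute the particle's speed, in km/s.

For zero net force, qE = qvB, so v = E/B.
v = (6.32×10^4) / (0.0245) = 2.58×10^6 m/s.

v ≈ 2580 km/s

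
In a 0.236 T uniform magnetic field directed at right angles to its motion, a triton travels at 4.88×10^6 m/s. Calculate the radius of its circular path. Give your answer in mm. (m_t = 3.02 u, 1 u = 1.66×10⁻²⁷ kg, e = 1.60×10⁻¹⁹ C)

The magnetic force provides the centripetal force: qvB = mv²/r, so r = mv/(qB).
r = (5.01×10^-27 kg)(4.88×10^6 m/s) / [(1×1.60×10^-19 C)(0.236 T)] = 0.648 m.

r ≈ 648 mm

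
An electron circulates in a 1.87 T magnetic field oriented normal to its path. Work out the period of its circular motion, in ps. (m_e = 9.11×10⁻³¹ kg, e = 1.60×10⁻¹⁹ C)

The cyclotron period is independent of speed: T = 2πm/(qB).
T = 2π(9.11×10^-31) / [(1×1.60×10^-19)(1.87)] = 1.91×10^-11 s.

T ≈ 19.1 ps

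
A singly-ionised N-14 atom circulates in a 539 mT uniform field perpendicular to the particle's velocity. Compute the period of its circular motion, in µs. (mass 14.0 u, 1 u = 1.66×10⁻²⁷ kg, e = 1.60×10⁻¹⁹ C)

The cyclotron period is independent of speed: T = 2πm/(qB).
T = 2π(2.32×10^-26) / [(1×1.60×10^-19)(0.539)] = 1.69×10^-6 s.

T ≈ 1.69 µs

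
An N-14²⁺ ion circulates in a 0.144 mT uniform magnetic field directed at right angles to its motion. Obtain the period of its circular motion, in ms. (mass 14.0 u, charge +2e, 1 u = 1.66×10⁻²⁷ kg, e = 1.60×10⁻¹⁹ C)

T ≈ 3.17 ms

The cyclotron period is independent of speed: T = 2πm/(qB).
T = 2π(2.32×10^-26) / [(2×1.60×10^-19)(1.44×10^-4)] = 3.17×10^-3 s.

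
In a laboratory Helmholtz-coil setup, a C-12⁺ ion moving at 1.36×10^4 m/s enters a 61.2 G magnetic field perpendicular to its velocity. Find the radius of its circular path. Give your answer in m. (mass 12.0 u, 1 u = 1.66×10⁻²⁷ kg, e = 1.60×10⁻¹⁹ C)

The magnetic force provides the centripetal force: qvB = mv²/r, so r = mv/(qB).
r = (1.99×10^-26 kg)(1.36×10^4 m/s) / [(1×1.60×10^-19 C)(6.12×10^-3 T)] = 0.277 m.

r ≈ 0.277 m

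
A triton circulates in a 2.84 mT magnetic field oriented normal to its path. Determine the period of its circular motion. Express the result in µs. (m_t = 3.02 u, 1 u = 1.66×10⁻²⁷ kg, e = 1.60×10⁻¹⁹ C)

The cyclotron period is independent of speed: T = 2πm/(qB).
T = 2π(5.01×10^-27) / [(1×1.60×10^-19)(2.84×10^-3)] = 6.93×10^-5 s.

T ≈ 69.3 µs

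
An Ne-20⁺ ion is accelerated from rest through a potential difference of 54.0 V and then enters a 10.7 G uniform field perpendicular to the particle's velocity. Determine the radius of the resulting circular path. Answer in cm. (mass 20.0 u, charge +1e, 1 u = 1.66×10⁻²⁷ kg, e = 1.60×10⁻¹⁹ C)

r ≈ 442 cm

The kinetic energy gained is K = qV = (1×1.60×10^-19)(54.0) = 8.64×10^-18 J.
v = √(2K/m) = 2.28×10^4 m/s.
r = mv/(qB) = (3.32×10^-26)(2.28×10^4) / [(1×1.60×10^-19)(1.07×10^-3)] = 4.42 m.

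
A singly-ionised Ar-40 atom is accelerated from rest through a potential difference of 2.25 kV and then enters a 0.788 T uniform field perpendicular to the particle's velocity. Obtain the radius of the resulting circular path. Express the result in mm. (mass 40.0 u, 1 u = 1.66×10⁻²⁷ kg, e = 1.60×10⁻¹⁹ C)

r ≈ 54.8 mm

The kinetic energy gained is K = qV = (1×1.60×10^-19)(2250) = 3.60×10^-16 J.
v = √(2K/m) = 1.04×10^5 m/s.
r = mv/(qB) = (6.64×10^-26)(1.04×10^5) / [(1×1.60×10^-19)(0.788)] = 0.0548 m.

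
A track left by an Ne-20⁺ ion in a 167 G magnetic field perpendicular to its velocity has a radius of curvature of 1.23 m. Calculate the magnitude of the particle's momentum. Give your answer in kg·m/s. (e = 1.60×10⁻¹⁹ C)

Since qvB = mv²/r, the momentum p = mv = qBr.
p = (1×1.60×10^-19)(0.0167)(1.23) = 3.29×10^-21 kg·m/s.

p ≈ 3.29×10^-21 kg·m/s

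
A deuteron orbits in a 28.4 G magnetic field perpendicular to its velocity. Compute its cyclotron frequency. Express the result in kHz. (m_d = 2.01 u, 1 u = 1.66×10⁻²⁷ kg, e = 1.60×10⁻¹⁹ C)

f = qB/(2πm) = (1×1.60×10^-19)(2.84×10^-3) / [2π(3.34×10^-27)] = 2.17×10^4 Hz.

f ≈ 21.7 kHz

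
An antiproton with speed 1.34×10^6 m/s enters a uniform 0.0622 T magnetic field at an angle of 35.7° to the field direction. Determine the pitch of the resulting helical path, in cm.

pitch ≈ 115 cm

The velocity component along B is v∥ = v cos35.7° = 1.09×10^6 m/s.
The cyclotron period T = 2πm/(qB) = 1.05×10^-6 s is set by m, q, B alone.
Pitch = v∥·T = (1.09×10^6)(1.05×10^-6) = 1.15 m.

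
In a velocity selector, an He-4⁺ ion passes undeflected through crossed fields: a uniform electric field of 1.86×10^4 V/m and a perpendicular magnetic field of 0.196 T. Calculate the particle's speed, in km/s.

v ≈ 94.9 km/s

For zero net force, qE = qvB, so v = E/B.
v = (1.86×10^4) / (0.196) = 9.49×10^4 m/s.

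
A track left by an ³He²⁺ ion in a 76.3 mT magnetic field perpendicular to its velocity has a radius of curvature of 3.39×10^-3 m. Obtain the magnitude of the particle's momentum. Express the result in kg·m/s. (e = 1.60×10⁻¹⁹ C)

p ≈ 8.28×10^-23 kg·m/s

Since qvB = mv²/r, the momentum p = mv = qBr.
p = (2×1.60×10^-19)(0.0763)(3.39×10^-3) = 8.28×10^-23 kg·m/s.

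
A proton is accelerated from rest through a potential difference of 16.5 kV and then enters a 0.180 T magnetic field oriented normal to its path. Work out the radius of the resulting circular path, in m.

r ≈ 0.103 m

The kinetic energy gained is K = qV = (1×1.60×10^-19)(1.65×10^4) = 2.64×10^-15 J.
v = √(2K/m) = 1.78×10^6 m/s.
r = mv/(qB) = (1.67×10^-27)(1.78×10^6) / [(1×1.60×10^-19)(0.180)] = 0.103 m.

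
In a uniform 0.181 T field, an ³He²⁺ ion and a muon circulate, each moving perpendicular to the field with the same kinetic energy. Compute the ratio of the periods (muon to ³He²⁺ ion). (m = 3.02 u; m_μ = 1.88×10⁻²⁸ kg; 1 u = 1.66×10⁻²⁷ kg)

ratio ≈ 0.0750

T = 2πm/(qB) is independent of speed, so T₂/T₁ = (m₂/q₂)/(m₁/q₁).
T_{muon}/T_{³He²⁺ ion} = (1.88×10^-28/1e) / (5.01×10^-27/2e) = 0.0750.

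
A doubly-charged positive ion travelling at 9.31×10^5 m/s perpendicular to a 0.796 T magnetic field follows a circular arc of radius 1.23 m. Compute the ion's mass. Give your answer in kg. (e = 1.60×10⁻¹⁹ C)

qvB = mv²/r ⇒ m = qBr/v.
m = (2×1.60×10^-19)(0.796)(1.23) / (9.31×10^5) = 3.37×10^-25 kg.

m ≈ 3.37×10^-25 kg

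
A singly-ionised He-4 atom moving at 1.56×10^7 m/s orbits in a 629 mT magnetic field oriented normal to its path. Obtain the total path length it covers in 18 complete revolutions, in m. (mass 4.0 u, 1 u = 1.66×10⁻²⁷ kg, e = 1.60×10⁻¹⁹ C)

r = mv/(qB) = 1.03 m, so one revolution covers 2πr = 6.47 m.
In 18 revolutions: L = 18·2πr = 116 m.

L ≈ 116 m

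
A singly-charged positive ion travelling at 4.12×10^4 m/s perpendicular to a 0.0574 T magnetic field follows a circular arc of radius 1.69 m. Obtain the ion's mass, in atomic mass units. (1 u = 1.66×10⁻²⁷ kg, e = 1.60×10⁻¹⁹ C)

qvB = mv²/r ⇒ m = qBr/v.
m = (1×1.60×10^-19)(0.0574)(1.69) / (4.12×10^4) = 3.77×10^-25 kg = 227 u.

m ≈ 227 u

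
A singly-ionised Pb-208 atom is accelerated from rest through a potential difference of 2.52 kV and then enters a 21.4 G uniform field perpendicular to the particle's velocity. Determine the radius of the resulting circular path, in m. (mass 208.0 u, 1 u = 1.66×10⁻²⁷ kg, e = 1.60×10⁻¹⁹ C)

r ≈ 48.7 m

The kinetic energy gained is K = qV = (1×1.60×10^-19)(2520) = 4.03×10^-16 J.
v = √(2K/m) = 4.83×10^4 m/s.
r = mv/(qB) = (3.45×10^-25)(4.83×10^4) / [(1×1.60×10^-19)(2.14×10^-3)] = 48.7 m.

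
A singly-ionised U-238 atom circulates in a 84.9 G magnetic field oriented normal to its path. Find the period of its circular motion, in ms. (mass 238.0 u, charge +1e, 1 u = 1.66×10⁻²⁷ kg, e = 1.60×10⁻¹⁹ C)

The cyclotron period is independent of speed: T = 2πm/(qB).
T = 2π(3.95×10^-25) / [(1×1.60×10^-19)(8.49×10^-3)] = 1.83×10^-3 s.

T ≈ 1.83 ms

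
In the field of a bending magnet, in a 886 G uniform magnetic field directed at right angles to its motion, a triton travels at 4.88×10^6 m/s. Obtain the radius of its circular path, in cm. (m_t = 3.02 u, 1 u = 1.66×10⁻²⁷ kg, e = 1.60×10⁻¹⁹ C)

r ≈ 173 cm

The magnetic force provides the centripetal force: qvB = mv²/r, so r = mv/(qB).
r = (5.01×10^-27 kg)(4.88×10^6 m/s) / [(1×1.60×10^-19 C)(0.0886 T)] = 1.73 m.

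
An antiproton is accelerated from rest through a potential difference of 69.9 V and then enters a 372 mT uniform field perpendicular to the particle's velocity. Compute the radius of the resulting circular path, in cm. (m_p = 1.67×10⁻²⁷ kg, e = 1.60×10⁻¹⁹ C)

r ≈ 0.325 cm

The kinetic energy gained is K = qV = (1×1.60×10^-19)(69.9) = 1.12×10^-17 J.
v = √(2K/m) = 1.16×10^5 m/s.
r = mv/(qB) = (1.67×10^-27)(1.16×10^5) / [(1×1.60×10^-19)(0.372)] = 3.25×10^-3 m.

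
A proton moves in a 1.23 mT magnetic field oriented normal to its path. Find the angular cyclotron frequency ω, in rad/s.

ω = qB/m = (1×1.60×10^-19)(1.23×10^-3) / (1.67×10^-27) = 1.18×10^5 rad/s.

ω ≈ 1.18×10^5 rad/s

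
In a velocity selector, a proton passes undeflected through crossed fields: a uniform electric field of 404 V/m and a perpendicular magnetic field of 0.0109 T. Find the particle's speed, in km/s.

v ≈ 37.1 km/s

For zero net force, qE = qvB, so v = E/B.
v = (404) / (0.0109) = 3.71×10^4 m/s.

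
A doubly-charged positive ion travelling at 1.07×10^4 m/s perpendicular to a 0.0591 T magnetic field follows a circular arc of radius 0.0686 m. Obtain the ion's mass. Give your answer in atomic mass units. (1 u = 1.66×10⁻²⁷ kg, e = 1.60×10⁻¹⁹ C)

m ≈ 73.0 u

qvB = mv²/r ⇒ m = qBr/v.
m = (2×1.60×10^-19)(0.0591)(0.0686) / (1.07×10^4) = 1.21×10^-25 kg = 73.0 u.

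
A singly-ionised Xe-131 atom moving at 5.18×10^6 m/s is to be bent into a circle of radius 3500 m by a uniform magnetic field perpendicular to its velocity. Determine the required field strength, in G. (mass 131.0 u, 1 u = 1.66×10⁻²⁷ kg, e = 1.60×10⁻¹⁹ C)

B ≈ 20.1 G

qvB = mv²/r gives B = mv/(qr).
B = (2.17×10^-25)(5.18×10^6) / [(1×1.60×10^-19)(3500)] = 2.01×10^-3 T.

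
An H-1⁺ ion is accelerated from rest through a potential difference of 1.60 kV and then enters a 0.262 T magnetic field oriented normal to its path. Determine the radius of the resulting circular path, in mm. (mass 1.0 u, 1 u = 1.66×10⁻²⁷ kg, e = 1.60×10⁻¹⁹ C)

r ≈ 22.0 mm

The kinetic energy gained is K = qV = (1×1.60×10^-19)(1600) = 2.56×10^-16 J.
v = √(2K/m) = 5.55×10^5 m/s.
r = mv/(qB) = (1.66×10^-27)(5.55×10^5) / [(1×1.60×10^-19)(0.262)] = 0.0220 m.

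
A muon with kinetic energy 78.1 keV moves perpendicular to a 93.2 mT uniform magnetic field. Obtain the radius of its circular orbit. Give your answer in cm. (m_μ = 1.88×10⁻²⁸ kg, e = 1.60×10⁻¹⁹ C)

r ≈ 14.5 cm

Convert the energy: K = 78.1 keV = 1.25×10^-14 J.
v = √(2K/m) = √(2·1.25×10^-14/1.88×10^-28) = 1.15×10^7 m/s.
r = mv/(qB) = (1.88×10^-28)(1.15×10^7) / [(1×1.60×10^-19)(0.0932)] = 0.145 m.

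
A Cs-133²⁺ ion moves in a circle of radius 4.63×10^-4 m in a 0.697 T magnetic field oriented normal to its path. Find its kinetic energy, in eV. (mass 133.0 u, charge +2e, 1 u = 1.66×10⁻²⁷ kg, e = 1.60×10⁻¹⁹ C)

v = qBr/m = (2×1.60×10^-19)(0.697)(4.63×10^-4) / (2.21×10^-25) = 468 m/s.
K = ½mv² = 0.5·(2.21×10^-25)·(468)² = 2.42×10^-20 J = 0.151 eV.

K ≈ 0.151 eV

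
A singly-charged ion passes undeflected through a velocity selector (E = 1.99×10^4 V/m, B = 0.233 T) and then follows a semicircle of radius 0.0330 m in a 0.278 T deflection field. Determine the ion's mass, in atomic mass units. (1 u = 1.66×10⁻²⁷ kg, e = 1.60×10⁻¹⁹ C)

m ≈ 10.4 u

v = E/B₁ = 8.54×10^4 m/s.
From r = mv/(qB₂), m = qB₂r/v = (1×1.60×10^-19)(0.278)(0.0330) / (8.54×10^4) = 1.72×10^-26 kg.
In atomic mass units: m = 1.72×10^-26 / 1.66×10^-27 = 10.4 u.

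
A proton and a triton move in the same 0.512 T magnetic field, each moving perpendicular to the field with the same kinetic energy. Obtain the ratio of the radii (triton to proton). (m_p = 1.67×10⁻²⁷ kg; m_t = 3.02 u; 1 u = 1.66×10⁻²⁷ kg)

r = √(2mK)/(qB) ⇒ at equal K, r ∝ √m/q.
r_{triton}/r_{proton} = 1.73.

ratio ≈ 1.73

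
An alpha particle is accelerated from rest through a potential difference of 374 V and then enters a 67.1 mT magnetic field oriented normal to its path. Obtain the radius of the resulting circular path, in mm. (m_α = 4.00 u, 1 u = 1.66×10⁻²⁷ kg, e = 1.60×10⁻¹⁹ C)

The kinetic energy gained is K = qV = (2×1.60×10^-19)(374) = 1.20×10^-16 J.
v = √(2K/m) = 1.90×10^5 m/s.
r = mv/(qB) = (6.64×10^-27)(1.90×10^5) / [(2×1.60×10^-19)(0.0671)] = 0.0587 m.

r ≈ 58.7 mm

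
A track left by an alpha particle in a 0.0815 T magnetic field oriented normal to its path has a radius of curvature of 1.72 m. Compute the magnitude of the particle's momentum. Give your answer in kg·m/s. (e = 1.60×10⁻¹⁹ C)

Since qvB = mv²/r, the momentum p = mv = qBr.
p = (2×1.60×10^-19)(0.0815)(1.72) = 4.49×10^-20 kg·m/s.

p ≈ 4.49×10^-20 kg·m/s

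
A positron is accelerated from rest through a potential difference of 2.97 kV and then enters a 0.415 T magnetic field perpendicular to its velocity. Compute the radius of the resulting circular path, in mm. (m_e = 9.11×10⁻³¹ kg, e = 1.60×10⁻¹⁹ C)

r ≈ 0.443 mm

The kinetic energy gained is K = qV = (1×1.60×10^-19)(2970) = 4.75×10^-16 J.
v = √(2K/m) = 3.23×10^7 m/s.
r = mv/(qB) = (9.11×10^-31)(3.23×10^7) / [(1×1.60×10^-19)(0.415)] = 4.43×10^-4 m.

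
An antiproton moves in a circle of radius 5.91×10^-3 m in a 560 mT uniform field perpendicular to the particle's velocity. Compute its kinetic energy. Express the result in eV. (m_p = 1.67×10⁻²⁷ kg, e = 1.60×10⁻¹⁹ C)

K ≈ 525 eV

v = qBr/m = (1×1.60×10^-19)(0.560)(5.91×10^-3) / (1.67×10^-27) = 3.17×10^5 m/s.
K = ½mv² = 0.5·(1.67×10^-27)·(3.17×10^5)² = 8.40×10^-17 J = 525 eV.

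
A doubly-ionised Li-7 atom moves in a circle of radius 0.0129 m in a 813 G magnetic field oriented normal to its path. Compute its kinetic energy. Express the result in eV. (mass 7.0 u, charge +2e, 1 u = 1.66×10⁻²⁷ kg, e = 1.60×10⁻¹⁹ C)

v = qBr/m = (2×1.60×10^-19)(0.0813)(0.0129) / (1.16×10^-26) = 2.89×10^4 m/s.
K = ½mv² = 0.5·(1.16×10^-26)·(2.89×10^4)² = 4.85×10^-18 J = 30.3 eV.

K ≈ 30.3 eV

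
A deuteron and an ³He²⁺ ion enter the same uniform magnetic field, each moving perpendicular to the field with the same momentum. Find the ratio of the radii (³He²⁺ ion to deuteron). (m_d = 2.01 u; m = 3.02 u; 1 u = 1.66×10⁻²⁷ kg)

ratio ≈ 0.500

r = p/(qB) ⇒ at equal p, r ∝ 1/q.
r_{³He²⁺ ion}/r_{deuteron} = 0.500.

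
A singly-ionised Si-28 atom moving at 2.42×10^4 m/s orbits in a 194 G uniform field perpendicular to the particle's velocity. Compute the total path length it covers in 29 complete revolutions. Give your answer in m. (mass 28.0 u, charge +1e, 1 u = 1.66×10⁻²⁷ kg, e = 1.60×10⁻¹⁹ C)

r = mv/(qB) = 0.362 m, so one revolution covers 2πr = 2.28 m.
In 29 revolutions: L = 29·2πr = 66.0 m.

L ≈ 66.0 m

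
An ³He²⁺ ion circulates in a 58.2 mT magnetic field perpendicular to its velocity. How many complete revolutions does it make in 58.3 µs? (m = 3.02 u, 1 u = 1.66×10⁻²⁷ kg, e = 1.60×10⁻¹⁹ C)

T = 2πm/(qB) = 2π(5.0132×10^-27) / [(2×1.60×10^-19)(0.0582)] = 1.6913×10^-6 s.
N = t/T = 5.83×10^-5 / 1.6913×10^-6 ≈ 34.47, so 34 complete revolutions.

N = 34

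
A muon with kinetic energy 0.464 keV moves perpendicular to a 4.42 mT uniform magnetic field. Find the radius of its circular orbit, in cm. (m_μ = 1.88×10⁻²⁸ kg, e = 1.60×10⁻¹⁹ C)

Convert the energy: K = 0.464 keV = 7.42×10^-17 J.
v = √(2K/m) = √(2·7.42×10^-17/1.88×10^-28) = 8.89×10^5 m/s.
r = mv/(qB) = (1.88×10^-28)(8.89×10^5) / [(1×1.60×10^-19)(4.42×10^-3)] = 0.236 m.

r ≈ 23.6 cm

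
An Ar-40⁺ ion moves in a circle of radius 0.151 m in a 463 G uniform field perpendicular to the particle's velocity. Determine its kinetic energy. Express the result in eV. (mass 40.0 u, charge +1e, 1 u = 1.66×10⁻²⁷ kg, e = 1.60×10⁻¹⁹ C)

K ≈ 58.9 eV

v = qBr/m = (1×1.60×10^-19)(0.0463)(0.151) / (6.64×10^-26) = 1.68×10^4 m/s.
K = ½mv² = 0.5·(6.64×10^-26)·(1.68×10^4)² = 9.42×10^-18 J = 58.9 eV.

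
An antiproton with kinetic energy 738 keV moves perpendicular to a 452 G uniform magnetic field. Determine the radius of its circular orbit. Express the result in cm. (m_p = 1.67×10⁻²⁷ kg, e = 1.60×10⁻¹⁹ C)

Convert the energy: K = 738 keV = 1.18×10^-13 J.
v = √(2K/m) = √(2·1.18×10^-13/1.67×10^-27) = 1.19×10^7 m/s.
r = mv/(qB) = (1.67×10^-27)(1.19×10^7) / [(1×1.60×10^-19)(0.0452)] = 2.75 m.

r ≈ 275 cm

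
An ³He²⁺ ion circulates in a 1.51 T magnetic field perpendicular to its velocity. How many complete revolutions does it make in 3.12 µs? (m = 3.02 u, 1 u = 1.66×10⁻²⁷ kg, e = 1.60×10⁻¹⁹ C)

N = 47

T = 2πm/(qB) = 2π(5.0132×10^-27) / [(2×1.60×10^-19)(1.51)] = 6.5188×10^-8 s.
N = t/T = 3.12×10^-6 / 6.5188×10^-8 ≈ 47.86, so 47 complete revolutions.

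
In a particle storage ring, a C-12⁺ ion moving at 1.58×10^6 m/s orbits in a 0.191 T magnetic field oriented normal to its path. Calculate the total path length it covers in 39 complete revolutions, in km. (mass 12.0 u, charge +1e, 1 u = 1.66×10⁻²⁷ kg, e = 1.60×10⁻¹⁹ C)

r = mv/(qB) = 1.03 m, so one revolution covers 2πr = 6.47 m.
In 39 revolutions: L = 39·2πr = 252 m.

L ≈ 0.252 km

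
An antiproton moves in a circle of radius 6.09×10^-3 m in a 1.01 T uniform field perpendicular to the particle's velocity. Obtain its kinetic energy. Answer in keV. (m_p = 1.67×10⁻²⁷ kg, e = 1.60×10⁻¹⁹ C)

v = qBr/m = (1×1.60×10^-19)(1.01)(6.09×10^-3) / (1.67×10^-27) = 5.89×10^5 m/s.
K = ½mv² = 0.5·(1.67×10^-27)·(5.89×10^5)² = 2.90×10^-16 J = 1.81 keV.

K ≈ 1.81 keV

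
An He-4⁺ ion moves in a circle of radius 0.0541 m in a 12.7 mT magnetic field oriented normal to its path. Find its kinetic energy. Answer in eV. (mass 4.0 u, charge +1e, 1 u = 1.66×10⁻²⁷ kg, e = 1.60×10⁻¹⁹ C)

v = qBr/m = (1×1.60×10^-19)(0.0127)(0.0541) / (6.64×10^-27) = 1.66×10^4 m/s.
K = ½mv² = 0.5·(6.64×10^-27)·(1.66×10^4)² = 9.10×10^-19 J = 5.69 eV.

K ≈ 5.69 eV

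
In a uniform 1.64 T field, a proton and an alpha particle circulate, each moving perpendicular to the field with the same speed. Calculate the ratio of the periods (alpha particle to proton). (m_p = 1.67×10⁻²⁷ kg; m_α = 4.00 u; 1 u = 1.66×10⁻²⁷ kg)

ratio ≈ 1.99

T = 2πm/(qB) is independent of speed, so T₂/T₁ = (m₂/q₂)/(m₁/q₁).
T_{alpha particle}/T_{proton} = (6.64×10^-27/2e) / (1.67×10^-27/1e) = 1.99.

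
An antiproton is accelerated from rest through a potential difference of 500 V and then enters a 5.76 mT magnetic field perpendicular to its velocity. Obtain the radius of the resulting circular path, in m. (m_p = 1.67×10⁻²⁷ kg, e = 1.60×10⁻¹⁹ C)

The kinetic energy gained is K = qV = (1×1.60×10^-19)(500) = 8.00×10^-17 J.
v = √(2K/m) = 3.10×10^5 m/s.
r = mv/(qB) = (1.67×10^-27)(3.10×10^5) / [(1×1.60×10^-19)(5.76×10^-3)] = 0.561 m.

r ≈ 0.561 m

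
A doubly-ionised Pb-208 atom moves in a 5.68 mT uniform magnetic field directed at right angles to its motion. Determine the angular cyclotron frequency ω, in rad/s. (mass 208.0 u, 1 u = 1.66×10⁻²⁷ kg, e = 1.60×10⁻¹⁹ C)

ω ≈ 5260 rad/s

ω = qB/m = (2×1.60×10^-19)(5.68×10^-3) / (3.45×10^-25) = 5260 rad/s.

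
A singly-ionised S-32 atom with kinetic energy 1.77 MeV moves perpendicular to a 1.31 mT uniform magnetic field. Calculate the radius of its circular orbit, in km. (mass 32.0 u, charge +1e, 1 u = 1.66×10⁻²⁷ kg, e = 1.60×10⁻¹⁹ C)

r ≈ 0.828 km

Convert the energy: K = 1.77 MeV = 2.83×10^-13 J.
v = √(2K/m) = √(2·2.83×10^-13/5.31×10^-26) = 3.27×10^6 m/s.
r = mv/(qB) = (5.31×10^-26)(3.27×10^6) / [(1×1.60×10^-19)(1.31×10^-3)] = 828 m.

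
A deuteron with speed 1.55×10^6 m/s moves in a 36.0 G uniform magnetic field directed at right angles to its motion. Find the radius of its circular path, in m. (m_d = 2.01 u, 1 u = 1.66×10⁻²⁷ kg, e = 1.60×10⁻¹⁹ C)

The magnetic force provides the centripetal force: qvB = mv²/r, so r = mv/(qB).
r = (3.34×10^-27 kg)(1.55×10^6 m/s) / [(1×1.60×10^-19 C)(3.60×10^-3 T)] = 8.98 m.

r ≈ 8.98 m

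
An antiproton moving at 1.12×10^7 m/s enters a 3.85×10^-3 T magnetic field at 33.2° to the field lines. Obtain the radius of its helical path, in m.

Only the perpendicular component v⊥ = v sin33.2° = 6.13×10^6 m/s is bent by the field.
r = m v⊥ /(qB) = (1.67×10^-27)(6.13×10^6) / [(1×1.60×10^-19)(3.85×10^-3)] = 16.6 m.

r ≈ 16.6 m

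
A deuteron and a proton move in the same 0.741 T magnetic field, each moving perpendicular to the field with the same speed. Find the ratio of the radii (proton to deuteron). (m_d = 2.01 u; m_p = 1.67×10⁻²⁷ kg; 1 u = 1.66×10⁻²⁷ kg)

ratio ≈ 0.501

r = mv/(qB) ⇒ at equal v, r ∝ m/q.
r_{proton}/r_{deuteron} = 0.501.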